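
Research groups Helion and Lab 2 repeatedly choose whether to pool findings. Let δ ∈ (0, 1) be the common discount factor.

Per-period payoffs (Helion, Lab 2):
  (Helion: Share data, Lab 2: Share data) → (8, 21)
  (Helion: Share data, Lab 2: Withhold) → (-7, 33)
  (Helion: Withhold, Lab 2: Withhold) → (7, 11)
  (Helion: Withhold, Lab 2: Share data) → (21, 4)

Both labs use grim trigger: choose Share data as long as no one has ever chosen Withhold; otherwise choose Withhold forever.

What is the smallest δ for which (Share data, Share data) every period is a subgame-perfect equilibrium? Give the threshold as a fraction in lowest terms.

13/14

Helion: cooperation gives 8 each period; deviation gives 21 once then 7 forever.
  8/(1−δ) ≥ 21 + 7δ/(1−δ) ⇒ δ ≥ 13/14.
Lab 2: cooperation gives 21 each period; deviation gives 33 once then 11 forever.
  δ ≥ 12/22 = 6/11.
Both must hold, so the binding constraint is Helion's: δ ≥ 13/14.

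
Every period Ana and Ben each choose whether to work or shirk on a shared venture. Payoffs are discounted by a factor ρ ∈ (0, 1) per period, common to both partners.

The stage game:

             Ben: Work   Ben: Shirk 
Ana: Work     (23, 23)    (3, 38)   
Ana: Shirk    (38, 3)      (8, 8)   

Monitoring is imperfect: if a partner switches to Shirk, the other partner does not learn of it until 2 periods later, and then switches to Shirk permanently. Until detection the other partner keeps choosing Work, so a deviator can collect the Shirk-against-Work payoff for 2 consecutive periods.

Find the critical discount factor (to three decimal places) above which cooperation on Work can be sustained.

0.707

The best deviation is to choose Shirk for all 2 undetected periods, earning 38 each, then 8 forever once detected.
Deviation value: 38(1−ρ^2)/(1−ρ) + 8ρ^2/(1−ρ); cooperation value: 23/(1−ρ).
IC: 23 ≥ 38(1−ρ^2) + 8ρ^2 = 38 − 30ρ^2.
So ρ^2 ≥ 15/30 = 1/2, giving ρ ≥ (1/2)^(1/2) ≈ 0.707.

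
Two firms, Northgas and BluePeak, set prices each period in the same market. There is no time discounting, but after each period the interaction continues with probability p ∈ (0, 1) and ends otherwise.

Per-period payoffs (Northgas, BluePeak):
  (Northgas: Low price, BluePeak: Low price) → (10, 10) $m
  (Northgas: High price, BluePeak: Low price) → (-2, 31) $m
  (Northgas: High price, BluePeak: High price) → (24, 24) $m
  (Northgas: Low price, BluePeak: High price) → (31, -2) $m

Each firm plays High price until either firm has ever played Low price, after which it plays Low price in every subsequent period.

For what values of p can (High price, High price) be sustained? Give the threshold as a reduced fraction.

1/3

With no time discounting, the continuation probability p plays the role of the discount factor.
Grim-trigger IC: 24/(1−p) ≥ 31 + 10p/(1−p) ⇒ p ≥ (31−24)/(31−10) = 1/3.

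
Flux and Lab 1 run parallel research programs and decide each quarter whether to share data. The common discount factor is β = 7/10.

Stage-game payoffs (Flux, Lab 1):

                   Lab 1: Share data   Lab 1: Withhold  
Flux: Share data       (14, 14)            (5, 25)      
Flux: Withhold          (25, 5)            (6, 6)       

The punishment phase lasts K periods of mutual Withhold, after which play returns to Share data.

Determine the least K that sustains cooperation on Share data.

3

No profitable deviation requires (14−6)(β+…+β^K) ≥ 25−14, i.e. β+…+β^K ≥ 11/8 ≈ 1.3750.
With β = 7/10, the partial sums are K=1: 0.7000, K=2: 1.1900, K=3: 1.5330.
K = 3 is the first length at which the sum reaches 1.3750.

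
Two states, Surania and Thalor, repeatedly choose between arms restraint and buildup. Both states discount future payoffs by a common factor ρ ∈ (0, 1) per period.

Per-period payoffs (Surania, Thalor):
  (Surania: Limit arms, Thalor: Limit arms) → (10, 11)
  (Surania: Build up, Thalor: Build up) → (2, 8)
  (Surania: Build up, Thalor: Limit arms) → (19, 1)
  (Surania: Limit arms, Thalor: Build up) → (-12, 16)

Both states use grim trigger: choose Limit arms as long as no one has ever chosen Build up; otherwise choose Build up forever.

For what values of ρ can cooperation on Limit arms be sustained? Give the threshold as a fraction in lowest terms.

Surania's threshold: (19−10)/(19−2) = 9/17.
Thalor's threshold: (16−11)/(16−8) = 5/8.
9/17 < 5/8, so Thalor binds and ρ* = 5/8.

5/8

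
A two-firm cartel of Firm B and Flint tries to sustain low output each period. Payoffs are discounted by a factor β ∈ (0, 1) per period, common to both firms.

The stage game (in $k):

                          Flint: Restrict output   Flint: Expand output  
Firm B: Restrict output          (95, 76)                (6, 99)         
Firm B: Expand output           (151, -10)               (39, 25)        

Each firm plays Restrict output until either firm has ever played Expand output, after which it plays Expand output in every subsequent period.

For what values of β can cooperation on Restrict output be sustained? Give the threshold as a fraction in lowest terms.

1/2

Firm B's threshold: (151−95)/(151−39) = 1/2.
Flint's threshold: (99−76)/(99−25) = 23/74.
1/2 > 23/74, so Firm B binds and β* = 1/2.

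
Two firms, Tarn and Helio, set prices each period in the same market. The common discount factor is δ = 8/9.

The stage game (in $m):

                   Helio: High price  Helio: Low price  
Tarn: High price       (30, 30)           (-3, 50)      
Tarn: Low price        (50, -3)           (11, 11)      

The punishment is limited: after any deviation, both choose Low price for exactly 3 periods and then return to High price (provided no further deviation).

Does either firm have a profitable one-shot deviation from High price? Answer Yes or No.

Comparing payoff streams over the 4 periods until play realigns: cooperate → 30(1+δ+…+δ^3); deviate → 50 + 11(δ+…+δ^3).
Cooperation is sustained iff (30−11)(δ+…+δ^3) ≥ 50−30.
δ+…+δ^3 = 8/9·(1−(8/9)^3)/(1−8/9) = 2.3813, and (50−30)/(30−11) = 1.0526.
2.3813 ≥ 1.0526, so cooperation is sustainable.

No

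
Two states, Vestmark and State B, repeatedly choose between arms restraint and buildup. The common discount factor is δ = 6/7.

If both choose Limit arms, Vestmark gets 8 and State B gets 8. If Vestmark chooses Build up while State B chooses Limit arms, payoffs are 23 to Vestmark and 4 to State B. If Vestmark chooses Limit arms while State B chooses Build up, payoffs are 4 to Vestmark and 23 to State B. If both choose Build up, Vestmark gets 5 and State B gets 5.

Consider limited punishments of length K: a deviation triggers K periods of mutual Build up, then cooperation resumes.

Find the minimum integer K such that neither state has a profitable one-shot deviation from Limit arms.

IC: δ(1−δ^K)/(1−δ) ≥ (23−8)/(8−5) = 5.
With δ = 6/7: need 1 − δ^K ≥ 5·(1−6/7)/(6/7), i.e. δ^K ≤ 0.1667.
Since (6/7)^11 = 0.1835 and (6/7)^12 = 0.1573, the smallest such K is 12.

12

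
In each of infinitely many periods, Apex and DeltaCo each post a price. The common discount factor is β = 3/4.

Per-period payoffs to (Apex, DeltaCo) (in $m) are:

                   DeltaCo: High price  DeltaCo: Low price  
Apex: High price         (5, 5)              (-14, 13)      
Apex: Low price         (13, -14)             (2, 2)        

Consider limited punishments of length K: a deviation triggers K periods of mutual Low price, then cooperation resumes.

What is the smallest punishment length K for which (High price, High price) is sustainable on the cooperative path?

8

No profitable deviation requires (5−2)(β+…+β^K) ≥ 13−5, i.e. β+…+β^K ≥ 8/3 ≈ 2.6667.
With β = 3/4, the partial sums are K=1: 0.7500, K=2: 1.3125, …, K=6: 2.4661, K=7: 2.5995, K=8: 2.6997.
K = 8 is the first length at which the sum reaches 2.6667.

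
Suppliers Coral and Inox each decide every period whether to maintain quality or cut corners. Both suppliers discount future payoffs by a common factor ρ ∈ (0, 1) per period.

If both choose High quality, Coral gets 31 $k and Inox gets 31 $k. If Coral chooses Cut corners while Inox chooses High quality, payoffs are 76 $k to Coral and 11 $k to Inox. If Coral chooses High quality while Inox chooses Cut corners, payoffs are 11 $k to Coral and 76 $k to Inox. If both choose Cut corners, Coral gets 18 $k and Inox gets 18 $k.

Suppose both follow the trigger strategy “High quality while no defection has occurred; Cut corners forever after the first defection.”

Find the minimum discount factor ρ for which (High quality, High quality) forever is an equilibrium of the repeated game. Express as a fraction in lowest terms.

45/58

Cooperation forever yields 31 each period: 31/(1−ρ).
Deviating yields 76 once, then 18 forever: 76 + 18ρ/(1−ρ).
No profitable deviation requires 31/(1−ρ) ≥ 76 + 18ρ/(1−ρ).
Multiplying by (1−ρ): 31 ≥ 76(1−ρ) + 18ρ = 76 − 58ρ.
So 58ρ ≥ 45, i.e. ρ ≥ 45/58.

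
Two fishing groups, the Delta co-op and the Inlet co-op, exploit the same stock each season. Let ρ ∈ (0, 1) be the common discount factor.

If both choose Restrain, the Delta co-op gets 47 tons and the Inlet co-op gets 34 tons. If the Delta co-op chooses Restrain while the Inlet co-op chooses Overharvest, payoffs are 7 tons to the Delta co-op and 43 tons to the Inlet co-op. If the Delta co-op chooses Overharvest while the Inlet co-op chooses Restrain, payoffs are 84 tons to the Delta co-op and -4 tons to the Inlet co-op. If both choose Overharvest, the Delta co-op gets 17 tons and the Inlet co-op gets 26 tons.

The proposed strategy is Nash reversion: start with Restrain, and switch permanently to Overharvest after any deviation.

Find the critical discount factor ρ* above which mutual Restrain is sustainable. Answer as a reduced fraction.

37/67

the Delta co-op's threshold: (84−47)/(84−17) = 37/67.
the Inlet co-op's threshold: (43−34)/(43−26) = 9/17.
37/67 > 9/17, so the Delta co-op binds and ρ* = 37/67.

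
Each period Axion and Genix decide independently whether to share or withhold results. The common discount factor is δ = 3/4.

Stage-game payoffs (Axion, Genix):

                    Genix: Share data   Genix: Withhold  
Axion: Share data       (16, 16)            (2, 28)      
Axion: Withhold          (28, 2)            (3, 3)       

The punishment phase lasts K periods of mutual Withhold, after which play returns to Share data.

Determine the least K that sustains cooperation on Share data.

Need Σ_{k=1}^{K} δ^k ≥ (28−16)/(16−3) = 0.9231 at δ = 3/4.
At K = 1 the sum is 0.7500 < 0.9231; at K = 2 it is 1.3125 ≥ 0.9231.
So the minimum punishment length is K = 2.

2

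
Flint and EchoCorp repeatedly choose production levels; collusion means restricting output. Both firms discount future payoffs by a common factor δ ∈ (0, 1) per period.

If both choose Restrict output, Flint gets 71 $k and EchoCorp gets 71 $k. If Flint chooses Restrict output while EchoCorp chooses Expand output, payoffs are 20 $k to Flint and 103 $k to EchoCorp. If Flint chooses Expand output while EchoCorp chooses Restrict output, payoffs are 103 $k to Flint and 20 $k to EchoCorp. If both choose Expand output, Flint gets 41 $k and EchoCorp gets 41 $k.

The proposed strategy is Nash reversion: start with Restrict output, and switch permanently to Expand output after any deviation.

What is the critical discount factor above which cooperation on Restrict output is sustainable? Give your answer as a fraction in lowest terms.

Under grim trigger the critical discount factor is (T−C)/(T−P) with T = 103, C = 71, P = 41.
δ* = (103−71)/(103−41) = 32/62 = 16/31.

16/31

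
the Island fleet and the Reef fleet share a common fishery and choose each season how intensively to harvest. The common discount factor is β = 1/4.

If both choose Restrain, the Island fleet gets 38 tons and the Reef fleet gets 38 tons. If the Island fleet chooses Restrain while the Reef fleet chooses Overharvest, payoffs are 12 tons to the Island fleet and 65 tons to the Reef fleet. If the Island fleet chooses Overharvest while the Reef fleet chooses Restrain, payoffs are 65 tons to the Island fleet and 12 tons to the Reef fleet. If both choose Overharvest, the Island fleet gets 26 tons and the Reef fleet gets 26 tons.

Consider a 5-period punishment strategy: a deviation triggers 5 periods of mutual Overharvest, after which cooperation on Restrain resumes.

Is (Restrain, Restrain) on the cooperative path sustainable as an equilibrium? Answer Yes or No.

Comparing payoff streams over the 6 periods until play realigns: cooperate → 38(1+β+…+β^5); deviate → 65 + 26(β+…+β^5).
Cooperation is sustained iff (38−26)(β+…+β^5) ≥ 65−38.
β+…+β^5 = 1/4·(1−(1/4)^5)/(1−1/4) = 0.3330, and (65−38)/(38−26) = 2.2500.
0.3330 < 2.2500, so cooperation is not sustainable.

No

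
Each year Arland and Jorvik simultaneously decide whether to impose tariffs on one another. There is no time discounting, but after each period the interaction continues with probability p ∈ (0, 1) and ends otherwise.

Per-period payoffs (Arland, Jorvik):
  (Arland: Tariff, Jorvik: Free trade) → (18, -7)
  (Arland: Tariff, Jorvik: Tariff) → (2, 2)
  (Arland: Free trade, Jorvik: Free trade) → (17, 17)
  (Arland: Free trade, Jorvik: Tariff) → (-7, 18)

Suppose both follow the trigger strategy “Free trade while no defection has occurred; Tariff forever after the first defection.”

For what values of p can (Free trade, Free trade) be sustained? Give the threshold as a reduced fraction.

1/16

With no time discounting, the continuation probability p plays the role of the discount factor.
Grim-trigger IC: 17/(1−p) ≥ 18 + 2p/(1−p) ⇒ p ≥ (18−17)/(18−2) = 1/16.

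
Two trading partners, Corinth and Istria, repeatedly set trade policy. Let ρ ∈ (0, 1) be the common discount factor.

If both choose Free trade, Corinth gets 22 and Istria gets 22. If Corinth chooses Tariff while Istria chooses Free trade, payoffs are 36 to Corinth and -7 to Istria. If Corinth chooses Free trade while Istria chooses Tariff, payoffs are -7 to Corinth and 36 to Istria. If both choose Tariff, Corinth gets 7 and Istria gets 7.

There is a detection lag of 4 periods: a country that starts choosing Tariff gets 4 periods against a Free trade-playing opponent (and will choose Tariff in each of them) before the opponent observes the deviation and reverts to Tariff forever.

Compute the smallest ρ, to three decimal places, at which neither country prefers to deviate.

Deviating for the 4 undetected periods gains 36−22 = 14 per period over cooperation, then loses 22−7 = 15 per period forever once punishment starts.
Gain: 14(1 + ρ + … + ρ^3); loss: 15·ρ^4/(1−ρ).
No profitable deviation ⇔ 14(1−ρ^4) ≤ 15·ρ^4, i.e. ρ^4 ≥ 14/(14+15) = 14/29.
Hence ρ ≥ (14/29)^(1/4) ≈ 0.834.

0.834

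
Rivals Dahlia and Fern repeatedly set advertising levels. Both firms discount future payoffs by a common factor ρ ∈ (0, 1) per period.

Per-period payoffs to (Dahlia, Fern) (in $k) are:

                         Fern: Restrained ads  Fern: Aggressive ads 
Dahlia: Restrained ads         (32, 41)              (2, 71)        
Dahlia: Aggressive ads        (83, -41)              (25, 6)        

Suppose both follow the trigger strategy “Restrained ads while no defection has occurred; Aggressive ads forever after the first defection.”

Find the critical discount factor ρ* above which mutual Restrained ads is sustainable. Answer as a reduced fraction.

For Dahlia: deviation gain 83−32 = 51, per-period punishment loss 32−25 = 7. IC gives ρ ≥ 51/58.
For Fern: gain 30, loss 35 per period, so ρ ≥ 30/65 = 6/13.
The tighter constraint is Dahlia's, so cooperation needs ρ ≥ 51/58.

51/58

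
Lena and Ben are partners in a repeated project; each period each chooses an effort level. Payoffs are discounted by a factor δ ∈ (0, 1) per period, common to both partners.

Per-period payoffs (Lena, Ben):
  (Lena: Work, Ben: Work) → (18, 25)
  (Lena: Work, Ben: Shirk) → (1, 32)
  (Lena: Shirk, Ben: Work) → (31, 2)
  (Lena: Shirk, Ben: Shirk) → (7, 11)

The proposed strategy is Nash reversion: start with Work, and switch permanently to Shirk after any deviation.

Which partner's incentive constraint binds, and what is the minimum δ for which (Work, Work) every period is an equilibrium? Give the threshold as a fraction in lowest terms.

Lena's threshold: (31−18)/(31−7) = 13/24.
Ben's threshold: (32−25)/(32−11) = 1/3.
13/24 > 1/3, so Lena binds and δ* = 13/24.

Lena; δ ≥ 13/24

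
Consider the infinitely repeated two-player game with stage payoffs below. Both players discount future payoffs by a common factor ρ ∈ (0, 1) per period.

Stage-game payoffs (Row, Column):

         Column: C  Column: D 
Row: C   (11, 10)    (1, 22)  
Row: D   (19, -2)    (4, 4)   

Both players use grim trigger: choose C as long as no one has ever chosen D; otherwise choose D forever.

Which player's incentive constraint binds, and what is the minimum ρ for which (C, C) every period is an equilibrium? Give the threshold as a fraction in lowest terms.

Column; ρ ≥ 2/3

For Row: deviation gain 19−11 = 8, per-period punishment loss 11−4 = 7. IC gives ρ ≥ 8/15.
For Column: gain 12, loss 6 per period, so ρ ≥ 12/18 = 2/3.
The tighter constraint is Column's, so cooperation needs ρ ≥ 2/3.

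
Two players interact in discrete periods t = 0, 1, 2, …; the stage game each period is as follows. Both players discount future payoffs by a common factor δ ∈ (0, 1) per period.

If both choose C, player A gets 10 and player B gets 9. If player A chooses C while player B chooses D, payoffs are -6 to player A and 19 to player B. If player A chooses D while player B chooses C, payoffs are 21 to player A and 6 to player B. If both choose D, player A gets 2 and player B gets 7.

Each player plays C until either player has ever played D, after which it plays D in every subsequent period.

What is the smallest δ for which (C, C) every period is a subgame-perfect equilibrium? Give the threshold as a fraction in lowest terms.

player A: cooperation gives 10 each period; deviation gives 21 once then 2 forever.
  10/(1−δ) ≥ 21 + 2δ/(1−δ) ⇒ δ ≥ 11/19.
player B: cooperation gives 9 each period; deviation gives 19 once then 7 forever.
  δ ≥ 10/12 = 5/6.
Both must hold, so the binding constraint is player B's: δ ≥ 5/6.

5/6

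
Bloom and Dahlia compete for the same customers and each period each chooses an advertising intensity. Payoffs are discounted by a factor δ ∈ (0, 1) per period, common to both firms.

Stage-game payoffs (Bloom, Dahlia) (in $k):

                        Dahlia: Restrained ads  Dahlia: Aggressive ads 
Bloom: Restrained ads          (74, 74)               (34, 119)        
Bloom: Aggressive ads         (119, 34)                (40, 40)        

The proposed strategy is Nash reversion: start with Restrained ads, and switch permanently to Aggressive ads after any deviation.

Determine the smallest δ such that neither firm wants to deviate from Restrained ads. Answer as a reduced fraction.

Under grim trigger the critical discount factor is (T−C)/(T−P) with T = 119, C = 74, P = 40.
δ* = (119−74)/(119−40) = 45/79.

45/79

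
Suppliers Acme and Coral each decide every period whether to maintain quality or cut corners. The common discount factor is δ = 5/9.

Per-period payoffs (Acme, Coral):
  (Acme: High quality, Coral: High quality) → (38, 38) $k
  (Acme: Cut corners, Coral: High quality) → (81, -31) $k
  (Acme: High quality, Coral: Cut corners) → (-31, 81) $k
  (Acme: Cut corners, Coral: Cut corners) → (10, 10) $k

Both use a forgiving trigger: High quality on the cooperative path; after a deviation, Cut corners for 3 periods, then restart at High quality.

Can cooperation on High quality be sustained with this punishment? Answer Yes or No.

No

A one-shot deviation gives 81 now, then 10 for 3 periods, then back to 38.
Gain from deviating: (81−38) today; loss: (38−10) in each of the next 3 periods.
No-deviation condition: (38−10)(δ+…+δ^3) ≥ 81−38, i.e. δ+…+δ^3 ≥ 43/28.
At δ = 5/9: δ+…+δ^3 = 1.0357 < 1.5357.
So cooperation is not sustainable.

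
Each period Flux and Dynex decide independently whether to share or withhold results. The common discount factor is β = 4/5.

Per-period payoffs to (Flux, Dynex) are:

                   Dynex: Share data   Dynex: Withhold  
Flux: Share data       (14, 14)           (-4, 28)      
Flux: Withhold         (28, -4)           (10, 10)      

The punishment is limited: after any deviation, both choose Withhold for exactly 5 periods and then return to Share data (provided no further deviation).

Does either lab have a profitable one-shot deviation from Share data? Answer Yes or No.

Yes

A one-shot deviation gives 28 now, then 10 for 5 periods, then back to 14.
Gain from deviating: (28−14) today; loss: (14−10) in each of the next 5 periods.
No-deviation condition: (14−10)(β+…+β^5) ≥ 28−14, i.e. β+…+β^5 ≥ 7/2.
At β = 4/5: β+…+β^5 = 2.6893 < 3.5000.
So cooperation is not sustainable.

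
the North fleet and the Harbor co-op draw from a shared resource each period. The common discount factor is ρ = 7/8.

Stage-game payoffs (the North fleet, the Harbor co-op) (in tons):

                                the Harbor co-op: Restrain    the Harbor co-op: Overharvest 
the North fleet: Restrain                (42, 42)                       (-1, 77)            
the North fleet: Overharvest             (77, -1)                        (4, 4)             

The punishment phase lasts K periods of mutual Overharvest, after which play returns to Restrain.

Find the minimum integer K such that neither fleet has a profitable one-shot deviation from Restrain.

2

IC: ρ(1−ρ^K)/(1−ρ) ≥ (77−42)/(42−4) = 35/38.
With ρ = 7/8: need 1 − ρ^K ≥ 35/38·(1−7/8)/(7/8), i.e. ρ^K ≤ 0.8684.
Since (7/8)^1 = 0.8750 and (7/8)^2 = 0.7656, the smallest such K is 2.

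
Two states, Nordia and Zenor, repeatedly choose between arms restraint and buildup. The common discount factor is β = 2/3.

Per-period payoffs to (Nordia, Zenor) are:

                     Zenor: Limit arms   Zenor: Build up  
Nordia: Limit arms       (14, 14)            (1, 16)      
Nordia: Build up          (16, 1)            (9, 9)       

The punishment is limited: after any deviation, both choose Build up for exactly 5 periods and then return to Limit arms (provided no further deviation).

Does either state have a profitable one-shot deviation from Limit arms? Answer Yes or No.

No

A one-shot deviation gives 16 now, then 9 for 5 periods, then back to 14.
Gain from deviating: (16−14) today; loss: (14−9) in each of the next 5 periods.
No-deviation condition: (14−9)(β+…+β^5) ≥ 16−14, i.e. β+…+β^5 ≥ 2/5.
At β = 2/3: β+…+β^5 = 1.7366 ≥ 0.4000.
So cooperation is sustainable.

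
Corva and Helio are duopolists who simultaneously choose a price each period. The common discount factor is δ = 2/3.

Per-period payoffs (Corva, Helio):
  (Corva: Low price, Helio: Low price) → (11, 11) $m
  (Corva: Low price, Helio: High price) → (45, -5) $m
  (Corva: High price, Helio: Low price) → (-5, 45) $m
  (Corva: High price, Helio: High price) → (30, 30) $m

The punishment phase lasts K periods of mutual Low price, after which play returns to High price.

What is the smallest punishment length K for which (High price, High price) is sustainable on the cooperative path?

2

Need Σ_{k=1}^{K} δ^k ≥ (45−30)/(30−11) = 0.7895 at δ = 2/3.
At K = 1 the sum is 0.6667 < 0.7895; at K = 2 it is 1.1111 ≥ 0.7895.
So the minimum punishment length is K = 2.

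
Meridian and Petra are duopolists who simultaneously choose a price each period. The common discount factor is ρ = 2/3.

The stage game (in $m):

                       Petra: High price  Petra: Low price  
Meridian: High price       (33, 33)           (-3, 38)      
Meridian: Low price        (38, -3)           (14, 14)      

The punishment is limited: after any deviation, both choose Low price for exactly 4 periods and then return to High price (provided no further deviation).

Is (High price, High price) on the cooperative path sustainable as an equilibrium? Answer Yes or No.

IC: ρ+…+ρ^4 ≥ (38−33)/(33−14) = 5/19.
At ρ = 2/3: partial sum = 1.6049 ≥ 0.2632. Cooperation sustainable.

Yes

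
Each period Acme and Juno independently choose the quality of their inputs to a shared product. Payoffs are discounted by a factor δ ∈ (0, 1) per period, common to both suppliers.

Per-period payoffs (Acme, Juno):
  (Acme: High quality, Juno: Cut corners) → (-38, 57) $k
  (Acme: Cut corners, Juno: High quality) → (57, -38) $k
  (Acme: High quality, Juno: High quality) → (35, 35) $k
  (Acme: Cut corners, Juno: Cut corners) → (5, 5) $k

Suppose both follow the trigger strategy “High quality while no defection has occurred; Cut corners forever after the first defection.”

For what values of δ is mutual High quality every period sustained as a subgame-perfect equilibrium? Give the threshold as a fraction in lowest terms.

11/26

Under grim trigger the critical discount factor is (T−C)/(T−P) with T = 57, C = 35, P = 5.
δ* = (57−35)/(57−5) = 22/52 = 11/26.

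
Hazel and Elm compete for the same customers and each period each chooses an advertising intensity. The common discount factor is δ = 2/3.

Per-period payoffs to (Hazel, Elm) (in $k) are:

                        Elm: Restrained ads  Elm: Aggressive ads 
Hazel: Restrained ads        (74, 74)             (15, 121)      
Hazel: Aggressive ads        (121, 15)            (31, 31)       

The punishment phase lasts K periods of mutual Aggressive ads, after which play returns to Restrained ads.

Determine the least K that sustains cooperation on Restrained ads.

2

IC: δ(1−δ^K)/(1−δ) ≥ (121−74)/(74−31) = 47/43.
With δ = 2/3: need 1 − δ^K ≥ 47/43·(1−2/3)/(2/3), i.e. δ^K ≤ 0.4535.
Since (2/3)^1 = 0.6667 and (2/3)^2 = 0.4444, the smallest such K is 2.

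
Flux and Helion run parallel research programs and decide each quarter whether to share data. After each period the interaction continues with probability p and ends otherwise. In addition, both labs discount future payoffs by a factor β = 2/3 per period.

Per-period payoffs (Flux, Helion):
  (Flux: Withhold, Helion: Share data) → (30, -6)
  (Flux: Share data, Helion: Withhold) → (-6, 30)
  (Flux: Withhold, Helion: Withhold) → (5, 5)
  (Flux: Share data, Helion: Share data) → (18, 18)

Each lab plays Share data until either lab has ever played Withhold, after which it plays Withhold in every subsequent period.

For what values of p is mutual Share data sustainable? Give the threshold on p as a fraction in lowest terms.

Expected continuation weight on next period's payoff is β·p = 2/3·p, which plays the role of the discount factor.
Cooperation requires 2/3·p ≥ (30−18)/(30−5) = 12/25, hence p ≥ 18/25.

18/25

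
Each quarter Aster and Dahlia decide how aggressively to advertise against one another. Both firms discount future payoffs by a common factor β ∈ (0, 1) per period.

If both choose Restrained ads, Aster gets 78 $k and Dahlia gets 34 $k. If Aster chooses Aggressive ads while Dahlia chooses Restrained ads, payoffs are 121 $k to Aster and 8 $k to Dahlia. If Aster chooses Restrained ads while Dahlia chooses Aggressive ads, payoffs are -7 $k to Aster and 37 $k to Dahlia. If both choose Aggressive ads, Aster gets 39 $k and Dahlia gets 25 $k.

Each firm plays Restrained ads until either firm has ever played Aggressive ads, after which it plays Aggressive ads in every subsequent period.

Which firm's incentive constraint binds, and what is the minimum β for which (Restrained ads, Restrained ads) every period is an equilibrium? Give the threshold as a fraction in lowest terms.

Aster; β ≥ 43/82

Aster's threshold: (121−78)/(121−39) = 43/82.
Dahlia's threshold: (37−34)/(37−25) = 1/4.
43/82 > 1/4, so Aster binds and β* = 43/82.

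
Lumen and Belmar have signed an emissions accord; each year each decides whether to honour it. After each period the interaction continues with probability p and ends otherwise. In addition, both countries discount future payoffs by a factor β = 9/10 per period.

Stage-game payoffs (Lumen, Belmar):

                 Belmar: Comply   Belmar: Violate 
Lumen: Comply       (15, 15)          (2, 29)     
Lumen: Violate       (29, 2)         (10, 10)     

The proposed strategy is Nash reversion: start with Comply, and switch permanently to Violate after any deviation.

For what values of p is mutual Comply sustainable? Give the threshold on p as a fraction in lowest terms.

140/171

Expected continuation weight on next period's payoff is β·p = 9/10·p, which plays the role of the discount factor.
Cooperation requires 9/10·p ≥ (29−15)/(29−10) = 14/19, hence p ≥ 140/171.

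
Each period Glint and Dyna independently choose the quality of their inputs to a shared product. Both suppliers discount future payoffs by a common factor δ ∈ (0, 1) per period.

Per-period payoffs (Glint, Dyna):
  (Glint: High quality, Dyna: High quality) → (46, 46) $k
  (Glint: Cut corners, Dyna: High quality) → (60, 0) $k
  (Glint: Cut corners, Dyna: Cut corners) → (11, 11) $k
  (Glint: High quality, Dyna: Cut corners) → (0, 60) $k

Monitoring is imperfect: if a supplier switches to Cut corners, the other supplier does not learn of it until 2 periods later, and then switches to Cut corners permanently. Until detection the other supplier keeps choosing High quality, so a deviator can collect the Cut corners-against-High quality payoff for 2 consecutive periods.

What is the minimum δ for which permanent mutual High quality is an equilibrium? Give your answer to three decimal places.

0.535

Deviating for the 2 undetected periods gains 60−46 = 14 per period over cooperation, then loses 46−11 = 35 per period forever once punishment starts.
Gain: 14(1 + δ + … + δ^1); loss: 35·δ^2/(1−δ).
No profitable deviation ⇔ 14(1−δ^2) ≤ 35·δ^2, i.e. δ^2 ≥ 14/(14+35) = 2/7.
Hence δ ≥ (2/7)^(1/2) ≈ 0.535.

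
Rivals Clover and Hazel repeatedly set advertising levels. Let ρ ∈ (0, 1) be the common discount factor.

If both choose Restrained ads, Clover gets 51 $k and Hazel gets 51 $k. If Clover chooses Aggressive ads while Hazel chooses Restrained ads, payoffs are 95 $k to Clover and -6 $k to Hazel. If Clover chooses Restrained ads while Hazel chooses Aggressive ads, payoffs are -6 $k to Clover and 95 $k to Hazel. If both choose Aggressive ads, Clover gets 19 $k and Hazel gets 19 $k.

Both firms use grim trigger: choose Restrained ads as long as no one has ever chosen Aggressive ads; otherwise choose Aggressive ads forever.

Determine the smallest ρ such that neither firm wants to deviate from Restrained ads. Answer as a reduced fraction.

Under grim trigger the critical discount factor is (T−C)/(T−P) with T = 95, C = 51, P = 19.
ρ* = (95−51)/(95−19) = 44/76 = 11/19.

11/19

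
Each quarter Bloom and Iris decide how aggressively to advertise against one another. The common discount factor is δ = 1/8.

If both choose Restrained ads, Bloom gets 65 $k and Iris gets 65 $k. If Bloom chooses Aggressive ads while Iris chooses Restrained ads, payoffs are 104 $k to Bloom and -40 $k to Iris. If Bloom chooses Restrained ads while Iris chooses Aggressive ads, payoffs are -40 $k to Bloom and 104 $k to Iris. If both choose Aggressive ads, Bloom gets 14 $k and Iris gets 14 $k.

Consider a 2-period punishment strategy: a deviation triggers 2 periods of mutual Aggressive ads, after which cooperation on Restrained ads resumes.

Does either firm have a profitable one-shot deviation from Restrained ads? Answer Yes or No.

A one-shot deviation gives 104 now, then 14 for 2 periods, then back to 65.
Gain from deviating: (104−65) today; loss: (65−14) in each of the next 2 periods.
No-deviation condition: (65−14)(δ+…+δ^2) ≥ 104−65, i.e. δ+…+δ^2 ≥ 13/17.
At δ = 1/8: δ+…+δ^2 = 0.1406 < 0.7647.
So cooperation is not sustainable.

Yes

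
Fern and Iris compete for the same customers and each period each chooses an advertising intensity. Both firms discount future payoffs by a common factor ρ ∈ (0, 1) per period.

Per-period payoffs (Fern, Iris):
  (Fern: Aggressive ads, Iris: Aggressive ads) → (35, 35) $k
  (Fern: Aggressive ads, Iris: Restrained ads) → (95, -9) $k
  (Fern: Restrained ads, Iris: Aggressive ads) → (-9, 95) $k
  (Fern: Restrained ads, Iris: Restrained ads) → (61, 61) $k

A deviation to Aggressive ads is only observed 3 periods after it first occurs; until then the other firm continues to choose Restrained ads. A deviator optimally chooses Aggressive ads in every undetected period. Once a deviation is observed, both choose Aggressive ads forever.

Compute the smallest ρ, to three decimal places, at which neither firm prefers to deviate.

0.828

A deviator earns 95 for 3 periods, then 35 forever; cooperating earns 61 forever. Multiplying the IC by (1−ρ):
61 ≥ 95(1−ρ^3) + 35ρ^3, so 60·ρ^3 ≥ 34 and ρ^3 ≥ 17/30.
ρ ≥ (17/30)^(1/3) ≈ 0.828.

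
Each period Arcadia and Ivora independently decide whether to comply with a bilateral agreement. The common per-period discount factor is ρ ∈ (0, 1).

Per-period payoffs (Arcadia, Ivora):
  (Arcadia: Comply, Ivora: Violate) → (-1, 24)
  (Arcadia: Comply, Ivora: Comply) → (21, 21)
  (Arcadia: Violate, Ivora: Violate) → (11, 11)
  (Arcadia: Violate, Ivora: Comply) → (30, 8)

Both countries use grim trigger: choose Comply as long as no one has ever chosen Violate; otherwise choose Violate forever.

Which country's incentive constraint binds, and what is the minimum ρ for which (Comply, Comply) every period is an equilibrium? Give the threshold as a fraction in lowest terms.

Arcadia's threshold: (30−21)/(30−11) = 9/19.
Ivora's threshold: (24−21)/(24−11) = 3/13.
9/19 > 3/13, so Arcadia binds and ρ* = 9/19.

Arcadia; ρ ≥ 9/19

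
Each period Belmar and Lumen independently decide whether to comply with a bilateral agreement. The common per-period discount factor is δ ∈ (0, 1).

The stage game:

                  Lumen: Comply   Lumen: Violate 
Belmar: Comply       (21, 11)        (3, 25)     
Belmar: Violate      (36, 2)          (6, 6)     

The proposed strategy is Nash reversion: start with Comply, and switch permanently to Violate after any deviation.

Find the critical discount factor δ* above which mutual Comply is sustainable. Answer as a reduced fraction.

Belmar: cooperation gives 21 each period; deviation gives 36 once then 6 forever.
  21/(1−δ) ≥ 36 + 6δ/(1−δ) ⇒ δ ≥ 15/30 = 1/2.
Lumen: cooperation gives 11 each period; deviation gives 25 once then 6 forever.
  δ ≥ 14/19.
Both must hold, so the binding constraint is Lumen's: δ ≥ 14/19.

14/19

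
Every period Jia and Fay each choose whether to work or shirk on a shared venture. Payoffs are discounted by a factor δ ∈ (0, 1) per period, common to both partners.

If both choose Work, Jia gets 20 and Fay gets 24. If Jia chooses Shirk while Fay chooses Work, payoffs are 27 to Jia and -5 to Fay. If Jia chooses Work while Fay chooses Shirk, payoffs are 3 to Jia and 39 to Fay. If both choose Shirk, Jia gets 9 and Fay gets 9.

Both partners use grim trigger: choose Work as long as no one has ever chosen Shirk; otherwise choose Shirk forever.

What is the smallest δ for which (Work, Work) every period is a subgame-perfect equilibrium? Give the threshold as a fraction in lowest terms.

Jia: cooperation gives 20 each period; deviation gives 27 once then 9 forever.
  20/(1−δ) ≥ 27 + 9δ/(1−δ) ⇒ δ ≥ 7/18.
Fay: cooperation gives 24 each period; deviation gives 39 once then 9 forever.
  δ ≥ 15/30 = 1/2.
Both must hold, so the binding constraint is Fay's: δ ≥ 1/2.

1/2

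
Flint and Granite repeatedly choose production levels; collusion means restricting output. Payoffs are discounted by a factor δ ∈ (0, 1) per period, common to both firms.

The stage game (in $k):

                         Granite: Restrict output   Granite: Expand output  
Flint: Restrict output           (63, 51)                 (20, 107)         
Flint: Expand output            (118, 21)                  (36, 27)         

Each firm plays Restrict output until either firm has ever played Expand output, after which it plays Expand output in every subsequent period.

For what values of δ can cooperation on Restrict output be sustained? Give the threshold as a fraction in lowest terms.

Flint: cooperation gives 63 each period; deviation gives 118 once then 36 forever.
  63/(1−δ) ≥ 118 + 36δ/(1−δ) ⇒ δ ≥ 55/82.
Granite: cooperation gives 51 each period; deviation gives 107 once then 27 forever.
  δ ≥ 56/80 = 7/10.
Both must hold, so the binding constraint is Granite's: δ ≥ 7/10.

7/10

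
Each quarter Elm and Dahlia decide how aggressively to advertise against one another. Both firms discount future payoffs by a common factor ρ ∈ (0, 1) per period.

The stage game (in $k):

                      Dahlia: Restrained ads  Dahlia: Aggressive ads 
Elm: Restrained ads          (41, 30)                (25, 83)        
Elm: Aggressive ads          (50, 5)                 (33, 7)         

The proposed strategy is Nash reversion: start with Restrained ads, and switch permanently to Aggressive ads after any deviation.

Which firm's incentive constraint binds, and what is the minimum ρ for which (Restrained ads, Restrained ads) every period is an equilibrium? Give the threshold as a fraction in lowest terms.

Dahlia; ρ ≥ 53/76

Elm's threshold: (50−41)/(50−33) = 9/17.
Dahlia's threshold: (83−30)/(83−7) = 53/76.
9/17 < 53/76, so Dahlia binds and ρ* = 53/76.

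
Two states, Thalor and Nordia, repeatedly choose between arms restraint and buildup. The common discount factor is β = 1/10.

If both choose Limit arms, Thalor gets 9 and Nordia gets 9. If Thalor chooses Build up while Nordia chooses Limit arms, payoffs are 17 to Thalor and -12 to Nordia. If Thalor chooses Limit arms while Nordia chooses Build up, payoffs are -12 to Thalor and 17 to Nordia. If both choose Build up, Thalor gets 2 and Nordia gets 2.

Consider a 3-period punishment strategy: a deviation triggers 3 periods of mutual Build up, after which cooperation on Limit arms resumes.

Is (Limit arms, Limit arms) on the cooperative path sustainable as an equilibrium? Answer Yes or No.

IC: β+…+β^3 ≥ (17−9)/(9−2) = 8/7.
At β = 1/10: partial sum = 0.1110 < 1.1429. Cooperation not sustainable.

No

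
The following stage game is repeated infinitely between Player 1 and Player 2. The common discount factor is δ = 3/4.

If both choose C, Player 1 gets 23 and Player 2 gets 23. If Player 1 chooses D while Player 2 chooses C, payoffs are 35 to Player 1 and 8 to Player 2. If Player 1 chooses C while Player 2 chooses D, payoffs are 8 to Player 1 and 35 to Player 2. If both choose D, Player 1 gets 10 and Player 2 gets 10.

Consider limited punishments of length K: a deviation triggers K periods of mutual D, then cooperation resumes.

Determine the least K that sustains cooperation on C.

Need Σ_{k=1}^{K} δ^k ≥ (35−23)/(23−10) = 0.9231 at δ = 3/4.
At K = 1 the sum is 0.7500 < 0.9231; at K = 2 it is 1.3125 ≥ 0.9231.
So the minimum punishment length is K = 2.

2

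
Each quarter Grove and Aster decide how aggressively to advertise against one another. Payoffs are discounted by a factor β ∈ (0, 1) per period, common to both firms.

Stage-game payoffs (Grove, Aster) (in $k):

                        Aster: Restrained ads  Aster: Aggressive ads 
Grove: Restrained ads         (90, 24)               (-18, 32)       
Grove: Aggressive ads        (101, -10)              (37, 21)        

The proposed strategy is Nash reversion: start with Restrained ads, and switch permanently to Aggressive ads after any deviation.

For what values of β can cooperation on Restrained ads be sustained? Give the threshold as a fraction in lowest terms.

8/11

For Grove: deviation gain 101−90 = 11, per-period punishment loss 90−37 = 53. IC gives β ≥ 11/64.
For Aster: gain 8, loss 3 per period, so β ≥ 8/11.
The tighter constraint is Aster's, so cooperation needs β ≥ 8/11.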